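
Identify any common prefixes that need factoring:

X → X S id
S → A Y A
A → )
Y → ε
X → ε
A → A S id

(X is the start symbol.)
No, left-factoring is not needed

Left-factoring is needed when two productions for the same non-terminal
share a common prefix on the right-hand side.

Productions for X:
  X → X S id
  X → ε
Productions for A:
  A → )
  A → A S id

No common prefixes found.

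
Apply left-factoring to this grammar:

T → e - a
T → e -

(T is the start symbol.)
T → e - T'
T' → a
T' → ε

Left-factoring transforms A → αβ₁ | αβ₂ into A → αA' and A' → β₁ | β₂
(α is the longest common prefix among the alternatives). Repeat until
no nonterminal has two alternatives with a common prefix.

Round 1: T has alternatives sharing prefix 'e -'. Introduce T': T → e - T'
  Add: T' → a
  Add: T' → ε

No remaining common prefixes — done.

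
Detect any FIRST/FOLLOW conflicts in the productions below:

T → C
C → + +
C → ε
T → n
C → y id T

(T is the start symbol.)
A FIRST/FOLLOW conflict occurs when a non-terminal N has a nullable alternative N → β (β ⇒* ε) and another alternative N → α with FIRST(α) ∩ FOLLOW(N) ≠ ∅: on such a lookahead the parser cannot decide between expanding α and letting N vanish via β.

Nullable non-terminals: C, T.
FIRST sets used below: FIRST(C) = { '+', 'y', ε }

C: nullable alternative(s) C → ε; FOLLOW(C) = { $ }
  C → + +: FIRST \ {ε} = { '+' } — disjoint from FOLLOW(C)
  C → ε: FIRST \ {ε} = { } — this is the only nullable alternative, skip
  C → y id T: FIRST \ {ε} = { 'y' } — disjoint from FOLLOW(C)

T: nullable alternative(s) T → C; FOLLOW(T) = { $ }
  T → C: FIRST \ {ε} = { '+', 'y' } — this is the only nullable alternative, skip
  T → n: FIRST \ {ε} = { 'n' } — disjoint from FOLLOW(T)

No FIRST/FOLLOW conflicts found.

Answer: No FIRST/FOLLOW conflicts.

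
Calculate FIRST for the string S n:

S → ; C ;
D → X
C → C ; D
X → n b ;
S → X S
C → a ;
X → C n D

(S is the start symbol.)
FIRST sets of the non-terminals involved (from the grammar, by fixed-point iteration):
  FIRST(S) = { ';', 'a', 'n' }

To compute FIRST(S n), process the symbols left to right:
Symbol S is a non-terminal. Add FIRST(S) \ {ε} = { ';', 'a', 'n' }
S is not nullable (ε ∉ FIRST(S)), so stop here.
FIRST(S n) = { ';', 'a', 'n' }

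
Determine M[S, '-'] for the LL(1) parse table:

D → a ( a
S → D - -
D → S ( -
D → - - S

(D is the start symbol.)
To find M[S, '-'], we find productions for S where '-' is in the predict set (PREDICT(N → α) = (FIRST(α) \ {ε}) ∪ (FOLLOW(N) if α ⇒* ε)).

Relevant sets:
  FIRST(D) = { '-', 'a' }

S → D - -: PREDICT = { '-', 'a' }
  '-' is in predict set, so this production goes in M[S, '-']

M[S, '-'] = S → D - -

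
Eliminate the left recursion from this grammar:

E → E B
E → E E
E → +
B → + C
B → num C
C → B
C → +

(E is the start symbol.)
E is directly left-recursive. The standard transformation for
  A → A α₁ | ... | A α_m | β₁ | ... | β_n
is
  A  → β₁ A' | ... | β_n A'
  A' → α₁ A' | ... | α_m A' | ε

E → + becomes E → + E'
E → E B becomes E' → B E'
E → E E becomes E' → E E'
Add E' → ε

Productions for other non-terminals are unchanged:
  B → + C
  B → num C
  C → B
  C → +

Resulting grammar:
E → + E'
E' → B E'
E' → E E'
E' → ε
B → + C
B → num C
C → B
C → +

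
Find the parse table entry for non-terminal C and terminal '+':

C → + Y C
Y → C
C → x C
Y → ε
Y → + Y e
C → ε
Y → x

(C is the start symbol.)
To find M[C, '+'], we find productions for C where '+' is in the predict set (PREDICT(N → α) = (FIRST(α) \ {ε}) ∪ (FOLLOW(N) if α ⇒* ε)).

Relevant sets:
  FOLLOW(C) = { $, '+', 'e', 'x' }

C → + Y C: PREDICT = { '+' }
  '+' is in predict set, so this production goes in M[C, '+']
C → x C: PREDICT = { 'x' }
C → ε: PREDICT = { $, '+', 'e', 'x' }
  '+' is in predict set, so this production goes in M[C, '+']

M[C, '+'] = C → + Y C, C → ε  (a multiply-defined cell — the grammar is not LL(1))

Answer: C → + Y C, C → ε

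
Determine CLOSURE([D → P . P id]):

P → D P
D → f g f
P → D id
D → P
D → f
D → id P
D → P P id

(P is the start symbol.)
Start with: [D → P . P id]
  [D → P . P id] has the dot before P: add [P → . D P], [P → . D id]
  [P → . D P] has the dot before D: add [D → . f g f], [D → . P], [D → . f], [D → . id P], [D → . P P id]
No further items can be added.

CLOSURE = { [D → . P P id], [D → . P], [D → . f g f], [D → . f], [D → . id P], [D → P . P id], [P → . D P], [P → . D id] }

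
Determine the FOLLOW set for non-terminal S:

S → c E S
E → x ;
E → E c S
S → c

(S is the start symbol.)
{ $, 'c' }

To compute FOLLOW(S), find every occurrence of S on a right-hand side N → α S β: add FIRST(β) \ {ε}, and if β is empty or nullable also add FOLLOW(N). Iterate to a fixed point.

S is the start symbol, so $ ∈ FOLLOW(S).
In S → c E S: S is at the end; this adds FOLLOW(S) to itself — nothing new
In E → E c S: S is at the end, add FOLLOW(E)

The FOLLOW sets referred to above (computed the same way, to a fixed point):
  FOLLOW(E) = { 'c' }

Taking the union: FOLLOW(S) = { $, 'c' }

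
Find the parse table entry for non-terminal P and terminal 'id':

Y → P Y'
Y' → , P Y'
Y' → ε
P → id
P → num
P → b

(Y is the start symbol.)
P → id

To find M[P, 'id'], we find productions for P where 'id' is in the predict set (PREDICT(N → α) = (FIRST(α) \ {ε}) ∪ (FOLLOW(N) if α ⇒* ε)).

P → id: PREDICT = { 'id' }
  'id' is in predict set, so this production goes in M[P, 'id']
P → num: PREDICT = { 'num' }
P → b: PREDICT = { 'b' }

M[P, 'id'] = P → id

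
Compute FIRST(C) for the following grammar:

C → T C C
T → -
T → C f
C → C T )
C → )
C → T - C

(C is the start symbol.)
{ ')', '-' }

To compute FIRST(C), examine every production with C on the left-hand side, reading each right-hand side left to right until a non-nullable symbol is reached.

FIRST sets of the other non-terminals involved (by the same procedure, iterated to a fixed point):
  FIRST(T) = { ')', '-' }

From C → T C C:
  - T is a non-terminal: add FIRST(T) \ {ε} = { ')', '-' }
    T is not nullable, so stop
From C → C T ):
  - C is the symbol being defined: contributes nothing new
    C is not nullable, so stop
From C → ):
  - ')' is a terminal: add ')' and stop
From C → T - C:
  - T is a non-terminal: add FIRST(T) \ {ε} = { ')', '-' }
    T is not nullable, so stop

Collecting: FIRST(C) = { ')', '-' }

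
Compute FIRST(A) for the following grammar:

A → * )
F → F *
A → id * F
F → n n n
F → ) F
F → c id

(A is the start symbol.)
{ '*', 'id' }

To compute FIRST(A), examine every production with A on the left-hand side, reading each right-hand side left to right until a non-nullable symbol is reached.

From A → * ):
  - '*' is a terminal: add '*' and stop
From A → id * F:
  - id is a terminal: add 'id' and stop

Collecting: FIRST(A) = { '*', 'id' }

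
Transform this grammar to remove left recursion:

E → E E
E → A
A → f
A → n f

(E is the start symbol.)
E → A E'
E' → E E'
E' → ε
A → f
A → n f

E is directly left-recursive. The standard transformation for
  A → A α₁ | ... | A α_m | β₁ | ... | β_n
is
  A  → β₁ A' | ... | β_n A'
  A' → α₁ A' | ... | α_m A' | ε

E → A becomes E → A E'
E → E E becomes E' → E E'
Add E' → ε

Productions for other non-terminals are unchanged:
  A → f
  A → n f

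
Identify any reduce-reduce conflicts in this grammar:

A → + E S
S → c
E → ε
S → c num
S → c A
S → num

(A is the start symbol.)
A reduce-reduce conflict occurs when an LR(0) state has two complete items [A → α .] and [B → β .] — both call for a reduction, and with no lookahead the parser cannot choose between them.

Augment with A' → A and build the canonical LR(0) collection (I0 = CLOSURE({[A' → . A]}), then GOTO on every symbol after a dot until no new states appear). It has 9 states:
  I0: { [A → . + E S], [A' → . A] }  — shift
  I1: { [A → + . E S], [E → .] }  — reduce
  I2: { [A' → A .] }  — accept
  I3: { [A → + E . S], [S → . c A], [S → . c num], [S → . c], [S → . num] }  — shift
  I4: { [A → + E S .] }  — reduce
  I5: { [A → . + E S], [S → c . A], [S → c . num], [S → c .] }  — shift, reduce
  I6: { [S → num .] }  — reduce
  I7: { [S → c A .] }  — reduce
  I8: { [S → c num .] }  — reduce

No state contains more than one complete item.

Answer: No reduce-reduce conflicts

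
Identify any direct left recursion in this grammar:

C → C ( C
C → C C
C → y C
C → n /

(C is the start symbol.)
Direct left recursion occurs when N → N α for some non-terminal N (the right-hand side begins with the left-hand side itself).

C → C ( C: LEFT RECURSIVE (starts with C)
C → C C: LEFT RECURSIVE (starts with C)
C → y C: starts with y
C → n /: starts with n

The grammar has direct left recursion on: C.

Answer: Yes, C is left-recursive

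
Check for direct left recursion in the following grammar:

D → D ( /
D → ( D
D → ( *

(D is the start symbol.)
Yes, D is left-recursive

D → D ( /: LEFT RECURSIVE (starts with D)
D → ( D: starts with '('
D → ( *: starts with '('

The grammar has direct left recursion on: D.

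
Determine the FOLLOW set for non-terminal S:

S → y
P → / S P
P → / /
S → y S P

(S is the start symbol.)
{ $, '/' }

To compute FOLLOW(S), find every occurrence of S on a right-hand side N → α S β: add FIRST(β) \ {ε}, and if β is empty or nullable also add FOLLOW(N). Iterate to a fixed point.

S is the start symbol, so $ ∈ FOLLOW(S).
In P → / S P: S is followed by P, add FIRST(P) \ {ε} = { '/' }
In S → y S P: S is followed by P, add FIRST(P) \ {ε} = { '/' }

Taking the union: FOLLOW(S) = { $, '/' }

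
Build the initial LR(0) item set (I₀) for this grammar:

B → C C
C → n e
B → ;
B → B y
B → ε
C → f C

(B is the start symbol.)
{ [B → . ;], [B → . B y], [B → . C C], [B → .], [B' → . B], [C → . f C], [C → . n e] }

First, augment the grammar with B' → B
I₀ = CLOSURE({ [B' → . B] }):
  [B' → . B] has the dot before B: add [B → . C C], [B → . ;], [B → . B y], [B → .]
  [B → . C C] has the dot before C: add [C → . n e], [C → . f C]
No further items can be added.

I₀ = { [B → . ;], [B → . B y], [B → . C C], [B → .], [B' → . B], [C → . f C], [C → . n e] }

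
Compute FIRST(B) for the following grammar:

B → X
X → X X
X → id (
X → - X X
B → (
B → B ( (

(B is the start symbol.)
{ '(', '-', 'id' }

To compute FIRST(B), examine every production with B on the left-hand side, reading each right-hand side left to right until a non-nullable symbol is reached.

FIRST sets of the other non-terminals involved (by the same procedure, iterated to a fixed point):
  FIRST(X) = { '-', 'id' }

From B → X:
  - X is a non-terminal: add FIRST(X) \ {ε} = { '-', 'id' }
    X is not nullable, so stop
From B → (:
  - '(' is a terminal: add '(' and stop
From B → B ( (:
  - B is the symbol being defined: contributes nothing new
    B is not nullable, so stop

Collecting: FIRST(B) = { '(', '-', 'id' }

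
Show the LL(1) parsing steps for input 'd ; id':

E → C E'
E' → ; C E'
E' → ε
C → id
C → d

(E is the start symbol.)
LL(1) parsing maintains a stack (initially the start symbol over $) and the input. At each step: if the stack top is a terminal, match it against the current input token; if it is a non-terminal N, replace it with the RHS of M[N, lookahead] (the unique production whose predict set contains the lookahead).

Stack is shown with the top on the left.

Stack     Input     Action
--------------------------
E $       d ; id $  output E → C E'
C E' $    d ; id $  output C → d
d E' $    d ; id $  match 'd'
E' $      ; id $    output E' → ; C E'
; C E' $  ; id $    match ';'
C E' $    id $      output C → id
id E' $   id $      match 'id'
E' $      $         output E' → ε
$         $         accept

The string is accepted.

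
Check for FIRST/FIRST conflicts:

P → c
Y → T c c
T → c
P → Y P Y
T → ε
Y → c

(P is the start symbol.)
Yes. P → c / P → Y P Y on { 'c' }; Y → T c c / Y → c on { 'c' }

A FIRST/FIRST conflict occurs when two productions N → α and N → β for the same non-terminal have FIRST(α) ∩ FIRST(β) ≠ ∅ (with ε ∈ FIRST of a nullable right-hand side, so two nullable alternatives also conflict).

FIRST sets of the non-terminals at (or reachable through a nullable prefix from) the front of some alternative:
  FIRST(Y) = { 'c' }
  FIRST(T) = { 'c', ε }

Productions for P:
  P → c: FIRST = { 'c' }
  P → Y P Y: FIRST = { 'c' }
Productions for Y:
  Y → T c c: FIRST = { 'c' }
  Y → c: FIRST = { 'c' }
Productions for T:
  T → c: FIRST = { 'c' }
  T → ε: FIRST = { ε }

Conflict for P: P → c and P → Y P Y
  Overlap: { 'c' }
Conflict for Y: Y → T c c and Y → c
  Overlap: { 'c' }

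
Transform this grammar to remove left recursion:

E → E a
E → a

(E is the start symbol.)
E is directly left-recursive. The standard transformation for
  A → A α₁ | ... | A α_m | β₁ | ... | β_n
is
  A  → β₁ A' | ... | β_n A'
  A' → α₁ A' | ... | α_m A' | ε

E → a becomes E → a E'
E → E a becomes E' → a E'
Add E' → ε

Resulting grammar:
E → a E'
E' → a E'
E' → ε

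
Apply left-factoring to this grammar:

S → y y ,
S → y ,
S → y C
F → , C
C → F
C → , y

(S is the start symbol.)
S → y S'
S' → y ,
S' → ,
S' → C
F → , C
C → F
C → , y

Left-factoring transforms A → αβ₁ | αβ₂ into A → αA' and A' → β₁ | β₂
(α is the longest common prefix among the alternatives). Repeat until
no nonterminal has two alternatives with a common prefix.

Round 1: S has alternatives sharing prefix 'y'. Introduce S': S → y S'
  Add: S' → y ,
  Add: S' → ,
  Add: S' → C

No remaining common prefixes — done.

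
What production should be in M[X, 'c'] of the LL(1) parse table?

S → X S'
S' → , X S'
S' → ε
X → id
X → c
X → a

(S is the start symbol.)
X → c

To find M[X, 'c'], we find productions for X where 'c' is in the predict set (PREDICT(N → α) = (FIRST(α) \ {ε}) ∪ (FOLLOW(N) if α ⇒* ε)).

X → id: PREDICT = { 'id' }
X → c: PREDICT = { 'c' }
  'c' is in predict set, so this production goes in M[X, 'c']
X → a: PREDICT = { 'a' }

M[X, 'c'] = X → c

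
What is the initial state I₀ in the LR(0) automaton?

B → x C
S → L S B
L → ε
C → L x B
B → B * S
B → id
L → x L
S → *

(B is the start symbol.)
{ [B → . B * S], [B → . id], [B → . x C], [B' → . B] }

First, augment the grammar with B' → B
I₀ = CLOSURE({ [B' → . B] }):
  [B' → . B] has the dot before B: add [B → . x C], [B → . B * S], [B → . id]
No further items can be added.

I₀ = { [B → . B * S], [B → . id], [B → . x C], [B' → . B] }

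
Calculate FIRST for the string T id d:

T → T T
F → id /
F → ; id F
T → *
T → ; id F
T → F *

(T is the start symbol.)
{ '*', ';', 'id' }

FIRST sets of the non-terminals involved (from the grammar, by fixed-point iteration):
  FIRST(T) = { '*', ';', 'id' }

To compute FIRST(T id d), process the symbols left to right:
Symbol T is a non-terminal. Add FIRST(T) \ {ε} = { '*', ';', 'id' }
T is not nullable (ε ∉ FIRST(T)), so stop here.
FIRST(T id d) = { '*', ';', 'id' }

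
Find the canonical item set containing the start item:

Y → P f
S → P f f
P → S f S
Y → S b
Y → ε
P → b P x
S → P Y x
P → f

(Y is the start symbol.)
{ [P → . S f S], [P → . b P x], [P → . f], [S → . P Y x], [S → . P f f], [Y → . P f], [Y → . S b], [Y → .], [Y' → . Y] }

First, augment the grammar with Y' → Y
I₀ = CLOSURE({ [Y' → . Y] }):
  [Y' → . Y] has the dot before Y: add [Y → . P f], [Y → . S b], [Y → .]
  [Y → . P f] has the dot before P: add [P → . S f S], [P → . b P x], [P → . f]
  [Y → . S b] has the dot before S: add [S → . P f f], [S → . P Y x]
No further items can be added.

I₀ = { [P → . S f S], [P → . b P x], [P → . f], [S → . P Y x], [S → . P f f], [Y → . P f], [Y → . S b], [Y → .], [Y' → . Y] }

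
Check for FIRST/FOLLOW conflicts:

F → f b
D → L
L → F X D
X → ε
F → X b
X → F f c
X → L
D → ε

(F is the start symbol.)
Yes. D → L with FOLLOW(D) on { 'b', 'f' }; X → F f c with FOLLOW(X) on { 'b', 'f' }; X → L with FOLLOW(X) on { 'b', 'f' }

Nullable non-terminals: D, X.
FIRST sets used below: FIRST(L) = { 'b', 'f' }, FIRST(F) = { 'b', 'f' }

D: nullable alternative(s) D → ε; FOLLOW(D) = { 'b', 'f' }
  D → L: FIRST \ {ε} = { 'b', 'f' } — overlaps FOLLOW(D) on { 'b', 'f' }: CONFLICT
  D → ε: FIRST \ {ε} = { } — this is the only nullable alternative, skip

X: nullable alternative(s) X → ε; FOLLOW(X) = { 'b', 'f' }
  X → ε: FIRST \ {ε} = { } — this is the only nullable alternative, skip
  X → F f c: FIRST \ {ε} = { 'b', 'f' } — overlaps FOLLOW(X) on { 'b', 'f' }: CONFLICT
  X → L: FIRST \ {ε} = { 'b', 'f' } — overlaps FOLLOW(X) on { 'b', 'f' }: CONFLICT

F, L have no nullable alternative, so no FIRST/FOLLOW check is needed there.

So the grammar has 3 FIRST/FOLLOW conflicts (marked CONFLICT above).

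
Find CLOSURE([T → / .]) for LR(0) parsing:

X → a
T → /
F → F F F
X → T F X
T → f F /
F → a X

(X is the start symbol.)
To compute CLOSURE, for each item [A → α.Bβ] where B is a non-terminal, add [B → .γ] for all productions B → γ; repeat for the newly added items until nothing changes.

Start with: [T → / .]
The dot is at the end, so nothing is added.

CLOSURE = { [T → / .] }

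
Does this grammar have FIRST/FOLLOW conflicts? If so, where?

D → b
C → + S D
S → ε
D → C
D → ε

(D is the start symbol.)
No FIRST/FOLLOW conflicts.

A FIRST/FOLLOW conflict occurs when a non-terminal N has a nullable alternative N → β (β ⇒* ε) and another alternative N → α with FIRST(α) ∩ FOLLOW(N) ≠ ∅: on such a lookahead the parser cannot decide between expanding α and letting N vanish via β.

Nullable non-terminals: D, S.
FIRST sets used below: FIRST(C) = { '+' }

D: nullable alternative(s) D → ε; FOLLOW(D) = { $ }
  D → b: FIRST \ {ε} = { 'b' } — disjoint from FOLLOW(D)
  D → C: FIRST \ {ε} = { '+' } — disjoint from FOLLOW(D)
  D → ε: FIRST \ {ε} = { } — this is the only nullable alternative, skip
S has a nullable alternative but only one production, so nothing to check.

C has no nullable alternative, so no FIRST/FOLLOW check is needed there.

No FIRST/FOLLOW conflicts found.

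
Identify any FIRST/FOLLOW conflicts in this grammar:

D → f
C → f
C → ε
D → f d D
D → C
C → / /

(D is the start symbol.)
Nullable non-terminals: C, D.
FIRST sets used below: FIRST(C) = { '/', 'f', ε }

C: nullable alternative(s) C → ε; FOLLOW(C) = { $ }
  C → f: FIRST \ {ε} = { 'f' } — disjoint from FOLLOW(C)
  C → ε: FIRST \ {ε} = { } — this is the only nullable alternative, skip
  C → / /: FIRST \ {ε} = { '/' } — disjoint from FOLLOW(C)

D: nullable alternative(s) D → C; FOLLOW(D) = { $ }
  D → f: FIRST \ {ε} = { 'f' } — disjoint from FOLLOW(D)
  D → f d D: FIRST \ {ε} = { 'f' } — disjoint from FOLLOW(D)
  D → C: FIRST \ {ε} = { '/', 'f' } — this is the only nullable alternative, skip

No FIRST/FOLLOW conflicts found.

Answer: No FIRST/FOLLOW conflicts.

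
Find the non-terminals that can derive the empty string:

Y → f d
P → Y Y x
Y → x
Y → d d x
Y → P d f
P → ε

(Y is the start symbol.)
A non-terminal is nullable if it can derive ε (the empty string): either it has an ε-production, or it has a production whose right-hand side consists entirely of nullable non-terminals.

ε-productions: P → ε
So P is immediately nullable.
No further non-terminal can be added: every production for the remaining non-terminals contains a terminal or a non-nullable non-terminal.
Nullable = { 'P' }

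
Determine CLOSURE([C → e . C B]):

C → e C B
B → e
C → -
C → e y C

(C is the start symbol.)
{ [C → . -], [C → . e C B], [C → . e y C], [C → e . C B] }

To compute CLOSURE, for each item [A → α.Bβ] where B is a non-terminal, add [B → .γ] for all productions B → γ; repeat for the newly added items until nothing changes.

Start with: [C → e . C B]
  [C → e . C B] has the dot before C: add [C → . e C B], [C → . -], [C → . e y C]
No further items can be added.

CLOSURE = { [C → . -], [C → . e C B], [C → . e y C], [C → e . C B] }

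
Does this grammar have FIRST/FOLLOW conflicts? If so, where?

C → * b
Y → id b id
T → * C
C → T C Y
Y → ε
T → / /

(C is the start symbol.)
Yes. Y → id b id with FOLLOW(Y) on { 'id' }

A FIRST/FOLLOW conflict occurs when a non-terminal N has a nullable alternative N → β (β ⇒* ε) and another alternative N → α with FIRST(α) ∩ FOLLOW(N) ≠ ∅: on such a lookahead the parser cannot decide between expanding α and letting N vanish via β.

Nullable non-terminals: Y.

Y: nullable alternative(s) Y → ε; FOLLOW(Y) = { $, '*', '/', 'id' }
  Y → id b id: FIRST \ {ε} = { 'id' } — overlaps FOLLOW(Y) on { 'id' }: CONFLICT
  Y → ε: FIRST \ {ε} = { } — this is the only nullable alternative, skip

C, T have no nullable alternative, so no FIRST/FOLLOW check is needed there.

So the grammar has 1 FIRST/FOLLOW conflict (marked CONFLICT above).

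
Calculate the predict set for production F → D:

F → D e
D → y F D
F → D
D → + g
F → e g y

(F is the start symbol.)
{ '+', 'y' }

PREDICT(F → D) = (FIRST(RHS) \ {ε}) ∪ (FOLLOW(F) if ε ∈ FIRST(RHS), i.e. RHS ⇒* ε)
FIRST(D) = { '+', 'y' }
FIRST(D) = { '+', 'y' }
ε ∉ FIRST(D), so FOLLOW(F) is not added.
PREDICT(F → D) = { '+', 'y' }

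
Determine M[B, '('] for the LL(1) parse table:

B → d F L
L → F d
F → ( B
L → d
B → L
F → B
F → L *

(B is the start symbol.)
B → L

To find M[B, '('], we find productions for B where '(' is in the predict set (PREDICT(N → α) = (FIRST(α) \ {ε}) ∪ (FOLLOW(N) if α ⇒* ε)).

Relevant sets:
  FIRST(L) = { '(', 'd' }

B → d F L: PREDICT = { 'd' }
B → L: PREDICT = { '(', 'd' }
  '(' is in predict set, so this production goes in M[B, '(']

M[B, '('] = B → L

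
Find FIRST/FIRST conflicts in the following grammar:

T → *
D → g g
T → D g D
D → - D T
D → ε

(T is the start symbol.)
A FIRST/FIRST conflict occurs when two productions N → α and N → β for the same non-terminal have FIRST(α) ∩ FIRST(β) ≠ ∅ (with ε ∈ FIRST of a nullable right-hand side, so two nullable alternatives also conflict).

FIRST sets of the non-terminals at (or reachable through a nullable prefix from) the front of some alternative:
  FIRST(D) = { '-', 'g', ε }

Productions for T:
  T → *: FIRST = { '*' }
  T → D g D: FIRST = { '-', 'g' }
Productions for D:
  D → g g: FIRST = { 'g' }
  D → - D T: FIRST = { '-' }
  D → ε: FIRST = { ε }

All alternatives of each non-terminal have pairwise disjoint FIRST sets.

Answer: No FIRST/FIRST conflicts.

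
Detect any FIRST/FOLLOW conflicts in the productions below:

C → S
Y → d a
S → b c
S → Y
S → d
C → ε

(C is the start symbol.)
No FIRST/FOLLOW conflicts.

Nullable non-terminals: C.
FIRST sets used below: FIRST(S) = { 'b', 'd' }

C: nullable alternative(s) C → ε; FOLLOW(C) = { $ }
  C → S: FIRST \ {ε} = { 'b', 'd' } — disjoint from FOLLOW(C)
  C → ε: FIRST \ {ε} = { } — this is the only nullable alternative, skip

S, Y have no nullable alternative, so no FIRST/FOLLOW check is needed there.

No FIRST/FOLLOW conflicts found.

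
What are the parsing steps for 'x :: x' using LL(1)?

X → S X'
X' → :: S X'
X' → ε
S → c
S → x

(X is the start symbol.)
LL(1) parsing maintains a stack (initially the start symbol over $) and the input. At each step: if the stack top is a terminal, match it against the current input token; if it is a non-terminal N, replace it with the RHS of M[N, lookahead] (the unique production whose predict set contains the lookahead).

Stack is shown with the top on the left.

Stack      Input     Action
---------------------------
X $        x :: x $  output X → S X'
S X' $     x :: x $  output S → x
x X' $     x :: x $  match 'x'
X' $       :: x $    output X' → :: S X'
:: S X' $  :: x $    match '::'
S X' $     x $       output S → x
x X' $     x $       match 'x'
X' $       $         output X' → ε
$          $         accept

The string is accepted.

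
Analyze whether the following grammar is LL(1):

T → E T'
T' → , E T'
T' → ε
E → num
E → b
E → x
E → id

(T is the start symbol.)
Relevant sets:
  FOLLOW(T') = { $ }

For T':
  PREDICT(T' → ',' E T') = { ',' }
  PREDICT(T' → ε) = { $ }
For E:
  PREDICT(E → num) = { 'num' }
  PREDICT(E → b) = { 'b' }
  PREDICT(E → x) = { 'x' }
  PREDICT(E → id) = { 'id' }
T has a single production, so nothing to check there.

All predict sets are disjoint. The grammar IS LL(1).

Answer: Yes, the grammar is LL(1).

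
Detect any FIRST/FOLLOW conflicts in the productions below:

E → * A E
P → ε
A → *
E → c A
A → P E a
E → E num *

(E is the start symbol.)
Nullable non-terminals: P.
P has a nullable alternative but only one production, so nothing to check.

A, E have no nullable alternative, so no FIRST/FOLLOW check is needed there.

No FIRST/FOLLOW conflicts found.

Answer: No FIRST/FOLLOW conflicts.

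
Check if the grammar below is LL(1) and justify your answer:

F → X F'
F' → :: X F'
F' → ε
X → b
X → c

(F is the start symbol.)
A grammar is LL(1) if for each non-terminal N with multiple productions, the predict sets of those productions are pairwise disjoint, where PREDICT(N → α) = (FIRST(α) \ {ε}) ∪ (FOLLOW(N) if α ⇒* ε).

Relevant sets:
  FOLLOW(F') = { $ }

For F':
  PREDICT(F' → :: X F') = { '::' }
  PREDICT(F' → ε) = { $ }
For X:
  PREDICT(X → b) = { 'b' }
  PREDICT(X → c) = { 'c' }
F has a single production, so nothing to check there.

All predict sets are disjoint. The grammar IS LL(1).

Answer: Yes, the grammar is LL(1).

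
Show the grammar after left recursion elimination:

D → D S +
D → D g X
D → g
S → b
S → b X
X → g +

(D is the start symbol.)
D → g D'
D' → S + D'
D' → g X D'
D' → ε
S → b
S → b X
X → g +

D is directly left-recursive. The standard transformation for
  A → A α₁ | ... | A α_m | β₁ | ... | β_n
is
  A  → β₁ A' | ... | β_n A'
  A' → α₁ A' | ... | α_m A' | ε

D → g becomes D → g D'
D → D S + becomes D' → S + D'
D → D g X becomes D' → g X D'
Add D' → ε

Productions for other non-terminals are unchanged:
  S → b
  S → b X
  X → g +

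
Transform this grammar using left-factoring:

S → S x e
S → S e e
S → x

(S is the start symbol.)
Left-factoring transforms A → αβ₁ | αβ₂ into A → αA' and A' → β₁ | β₂
(α is the longest common prefix among the alternatives). Repeat until
no nonterminal has two alternatives with a common prefix.

Round 1: S has alternatives sharing prefix 'S'. Introduce S': S → S S'
  Add: S' → x e
  Add: S' → e e

No remaining common prefixes — done.

Resulting grammar:
S → S S'
S' → x e
S' → e e
S → x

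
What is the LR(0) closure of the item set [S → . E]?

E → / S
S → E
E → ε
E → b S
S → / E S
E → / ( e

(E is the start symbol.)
To compute CLOSURE, for each item [A → α.Bβ] where B is a non-terminal, add [B → .γ] for all productions B → γ; repeat for the newly added items until nothing changes.

Start with: [S → . E]
  [S → . E] has the dot before E: add [E → . / S], [E → .], [E → . b S], [E → . / ( e]
No further items can be added.

CLOSURE = { [E → . / ( e], [E → . / S], [E → . b S], [E → .], [S → . E] }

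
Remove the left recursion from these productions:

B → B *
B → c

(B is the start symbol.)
B → c B'
B' → * B'
B' → ε

B is directly left-recursive. The standard transformation for
  A → A α₁ | ... | A α_m | β₁ | ... | β_n
is
  A  → β₁ A' | ... | β_n A'
  A' → α₁ A' | ... | α_m A' | ε

B → c becomes B → c B'
B → B * becomes B' → * B'
Add B' → ε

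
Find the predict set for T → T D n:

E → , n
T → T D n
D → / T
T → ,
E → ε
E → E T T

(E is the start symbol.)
PREDICT(T → T D n) = (FIRST(RHS) \ {ε}) ∪ (FOLLOW(T) if ε ∈ FIRST(RHS), i.e. RHS ⇒* ε)
FIRST(T) = { ',' }
FIRST(T D n) = { ',' }
ε ∉ FIRST(T D n), so FOLLOW(T) is not added.
PREDICT(T → T D n) = { ',' }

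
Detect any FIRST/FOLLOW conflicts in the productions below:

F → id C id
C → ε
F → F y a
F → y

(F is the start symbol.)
No FIRST/FOLLOW conflicts.

A FIRST/FOLLOW conflict occurs when a non-terminal N has a nullable alternative N → β (β ⇒* ε) and another alternative N → α with FIRST(α) ∩ FOLLOW(N) ≠ ∅: on such a lookahead the parser cannot decide between expanding α and letting N vanish via β.

Nullable non-terminals: C.
C has a nullable alternative but only one production, so nothing to check.

F has no nullable alternative, so no FIRST/FOLLOW check is needed there.

No FIRST/FOLLOW conflicts found.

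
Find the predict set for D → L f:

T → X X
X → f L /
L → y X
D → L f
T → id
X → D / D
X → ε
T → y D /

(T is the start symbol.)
PREDICT(D → L f) = (FIRST(RHS) \ {ε}) ∪ (FOLLOW(D) if ε ∈ FIRST(RHS), i.e. RHS ⇒* ε)
FIRST(L) = { 'y' }
FIRST(L f) = { 'y' }
ε ∉ FIRST(L f), so FOLLOW(D) is not added.
PREDICT(D → L f) = { 'y' }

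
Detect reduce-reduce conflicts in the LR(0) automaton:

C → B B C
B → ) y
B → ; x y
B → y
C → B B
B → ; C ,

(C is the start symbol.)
No reduce-reduce conflicts

Augment with C' → C and build the canonical LR(0) collection (I0 = CLOSURE({[C' → . C]}), then GOTO on every symbol after a dot until no new states appear). It has 13 states:
  I0: { [B → . ) y], [B → . ; C ,], [B → . ; x y], [B → . y], [C → . B B C], [C → . B B], [C' → . C] }  — shift
  I1: { [B → ) . y] }  — shift
  I2: { [B → . ) y], [B → . ; C ,], [B → . ; x y], [B → . y], [B → ; . C ,], [B → ; . x y], [C → . B B C], [C → . B B] }  — shift
  I3: { [B → . ) y], [B → . ; C ,], [B → . ; x y], [B → . y], [C → B . B C], [C → B . B] }  — shift
  I4: { [C' → C .] }  — accept
  I5: { [B → y .] }  — reduce
  I6: { [B → . ) y], [B → . ; C ,], [B → . ; x y], [B → . y], [C → . B B C], [C → . B B], [C → B B . C], [C → B B .] }  — shift, reduce
  I7: { [C → B B C .] }  — reduce
  I8: { [B → ; C . ,] }  — shift
  I9: { [B → ; x . y] }  — shift
  I10: { [B → ; x y .] }  — reduce
  I11: { [B → ; C , .] }  — reduce
  I12: { [B → ) y .] }  — reduce

No state contains more than one complete item.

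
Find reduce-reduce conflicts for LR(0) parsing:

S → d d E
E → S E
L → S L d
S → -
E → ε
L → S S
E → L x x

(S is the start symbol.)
Yes — I10: [E → .] vs [L → S S .]

Augment with S' → S and build the canonical LR(0) collection (I0 = CLOSURE({[S' → . S]}), then GOTO on every symbol after a dot until no new states appear). It has 14 states:
  I0: { [S → . -], [S → . d d E], [S' → . S] }  — shift
  I1: { [S → - .] }  — reduce
  I2: { [S' → S .] }  — accept
  I3: { [S → d . d E] }  — shift
  I4: { [E → . L x x], [E → . S E], [E → .], [L → . S L d], [L → . S S], [S → . -], [S → . d d E], [S → d d . E] }  — shift, reduce
  I5: { [S → d d E .] }  — reduce
  I6: { [E → L . x x] }  — shift
  I7: { [E → . L x x], [E → . S E], [E → .], [E → S . E], [L → . S L d], [L → . S S], [L → S . L d], [L → S . S], [S → . -], [S → . d d E] }  — shift, reduce
  I8: { [E → S E .] }  — reduce
  I9: { [E → L . x x], [L → S L . d] }  — shift
  I10: { [E → . L x x], [E → . S E], [E → .], [E → S . E], [L → . S L d], [L → . S S], [L → S . L d], [L → S . S], [L → S S .], [S → . -], [S → . d d E] }  — shift, 2 reduces
  I11: { [L → S L d .] }  — reduce
  I12: { [E → L x . x] }  — shift
  I13: { [E → L x x .] }  — reduce

I10 contains complete items [E → .], [L → S S .] — reduce-reduce conflict.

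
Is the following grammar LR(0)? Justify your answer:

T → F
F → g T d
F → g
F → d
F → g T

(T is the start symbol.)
No. Shift-reduce conflict between [F → g .] and [F → . d]

Augment with T' → T and build the canonical LR(0) collection (I0 = CLOSURE({[T' → . T]}), then GOTO on every symbol after a dot until no new states appear). It has 7 states:
  I0: { [F → . d], [F → . g T d], [F → . g T], [F → . g], [T → . F], [T' → . T] }  — shift
  I1: { [T → F .] }  — reduce
  I2: { [T' → T .] }  — accept
  I3: { [F → d .] }  — reduce
  I4: { [F → . d], [F → . g T d], [F → . g T], [F → . g], [F → g . T d], [F → g . T], [F → g .], [T → . F] }  — shift, reduce
  I5: { [F → g T . d], [F → g T .] }  — shift, reduce
  I6: { [F → g T d .] }  — reduce

Conflict in state I4:
  Shift-reduce conflict between [F → g .] and [F → . d]
So the grammar is NOT LR(0).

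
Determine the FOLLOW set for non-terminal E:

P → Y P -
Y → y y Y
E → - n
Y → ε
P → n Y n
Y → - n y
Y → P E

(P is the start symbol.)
{ '-', 'n', 'y' }

To compute FOLLOW(E), find every occurrence of E on a right-hand side N → α E β: add FIRST(β) \ {ε}, and if β is empty or nullable also add FOLLOW(N). Iterate to a fixed point.

In Y → P E: E is at the end, add FOLLOW(Y)

The FOLLOW sets referred to above (computed the same way, to a fixed point):
  FOLLOW(Y) = { '-', 'n', 'y' }

Taking the union: FOLLOW(E) = { '-', 'n', 'y' }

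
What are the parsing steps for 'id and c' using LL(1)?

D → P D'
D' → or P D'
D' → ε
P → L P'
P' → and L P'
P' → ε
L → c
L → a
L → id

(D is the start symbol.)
LL(1) parsing maintains a stack (initially the start symbol over $) and the input. At each step: if the stack top is a terminal, match it against the current input token; if it is a non-terminal N, replace it with the RHS of M[N, lookahead] (the unique production whose predict set contains the lookahead).

Stack is shown with the top on the left.

Stack          Input       Action
---------------------------------
D $            id and c $  output D → P D'
P D' $         id and c $  output P → L P'
L P' D' $      id and c $  output L → id
id P' D' $     id and c $  match 'id'
P' D' $        and c $     output P' → and L P'
and L P' D' $  and c $     match 'and'
L P' D' $      c $         output L → c
c P' D' $      c $         match 'c'
P' D' $        $           output P' → ε
D' $           $           output D' → ε
$              $           accept

The string is accepted.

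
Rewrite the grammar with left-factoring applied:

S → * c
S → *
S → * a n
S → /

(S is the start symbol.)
S → * S'
S' → c
S' → ε
S' → a n
S → /

Left-factoring transforms A → αβ₁ | αβ₂ into A → αA' and A' → β₁ | β₂
(α is the longest common prefix among the alternatives). Repeat until
no nonterminal has two alternatives with a common prefix.

Round 1: S has alternatives sharing prefix '*'. Introduce S': S → * S'
  Add: S' → c
  Add: S' → ε
  Add: S' → a n

No remaining common prefixes — done.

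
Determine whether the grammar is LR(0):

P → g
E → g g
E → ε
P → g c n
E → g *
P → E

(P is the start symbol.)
No. Shift-reduce conflict between [E → .] and [E → . g *]

A grammar is LR(0) if no state in the canonical LR(0) collection has:
  - both a shift item (dot before a terminal) and a complete item (shift-reduce conflict), or
  - two or more complete items (reduce-reduce conflict; the accept item [P' → P .] counts as a complete item here).

Augment with P' → P and build the canonical LR(0) collection (I0 = CLOSURE({[P' → . P]}), then GOTO on every symbol after a dot until no new states appear). It has 8 states:
  I0: { [E → . g *], [E → . g g], [E → .], [P → . E], [P → . g c n], [P → . g], [P' → . P] }  — shift, reduce
  I1: { [P → E .] }  — reduce
  I2: { [P' → P .] }  — accept
  I3: { [E → g . *], [E → g . g], [P → g . c n], [P → g .] }  — shift, reduce
  I4: { [E → g * .] }  — reduce
  I5: { [P → g c . n] }  — shift
  I6: { [E → g g .] }  — reduce
  I7: { [P → g c n .] }  — reduce

Conflict in state I0:
  Shift-reduce conflict between [E → .] and [E → . g *]
So the grammar is NOT LR(0).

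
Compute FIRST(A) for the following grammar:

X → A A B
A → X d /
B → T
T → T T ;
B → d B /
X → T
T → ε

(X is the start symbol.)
To compute FIRST(A), examine every production with A on the left-hand side, reading each right-hand side left to right until a non-nullable symbol is reached.

FIRST sets of the other non-terminals involved (by the same procedure, iterated to a fixed point):
  FIRST(X) = { ';', 'd', ε }

From A → X d /:
  - X is a non-terminal: add FIRST(X) \ {ε} = { ';', 'd' }
    X is nullable, so continue to the next symbol
  - d is a terminal: add 'd' and stop

Collecting: FIRST(A) = { ';', 'd' }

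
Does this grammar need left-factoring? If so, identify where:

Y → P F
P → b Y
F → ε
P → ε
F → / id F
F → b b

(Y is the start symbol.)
No, left-factoring is not needed

Left-factoring is needed when two productions for the same non-terminal
share a common prefix on the right-hand side.

Productions for P:
  P → b Y
  P → ε
Productions for F:
  F → ε
  F → / id F
  F → b b

No common prefixes found.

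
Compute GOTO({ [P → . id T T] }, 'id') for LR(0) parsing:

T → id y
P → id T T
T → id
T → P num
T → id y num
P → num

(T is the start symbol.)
{ [P → . id T T], [P → . num], [P → id . T T], [T → . P num], [T → . id y num], [T → . id y], [T → . id] }

GOTO(I, 'id') = CLOSURE({ [A → αX.β] : [A → α.Xβ] ∈ I, X = 'id' })

Items with dot before 'id', with the dot advanced:
  [P → . id T T] → [P → id . T T]
Closure of the advanced items:
  [P → id . T T] has the dot before T: add [T → . id y], [T → . id], [T → . P num], [T → . id y num]
  [T → . P num] has the dot before P: add [P → . id T T], [P → . num]

GOTO = { [P → . id T T], [P → . num], [P → id . T T], [T → . P num], [T → . id y num], [T → . id y], [T → . id] }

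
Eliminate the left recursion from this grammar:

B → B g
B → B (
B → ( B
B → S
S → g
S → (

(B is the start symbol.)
B is directly left-recursive. The standard transformation for
  A → A α₁ | ... | A α_m | β₁ | ... | β_n
is
  A  → β₁ A' | ... | β_n A'
  A' → α₁ A' | ... | α_m A' | ε

B → ( B becomes B → ( B B'
B → S becomes B → S B'
B → B g becomes B' → g B'
B → B ( becomes B' → ( B'
Add B' → ε

Productions for other non-terminals are unchanged:
  S → g
  S → (

Resulting grammar:
B → ( B B'
B → S B'
B' → g B'
B' → ( B'
B' → ε
S → g
S → (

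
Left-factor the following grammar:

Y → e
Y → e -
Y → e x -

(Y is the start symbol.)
Y → e Y'
Y' → ε
Y' → -
Y' → x -

Left-factoring transforms A → αβ₁ | αβ₂ into A → αA' and A' → β₁ | β₂
(α is the longest common prefix among the alternatives). Repeat until
no nonterminal has two alternatives with a common prefix.

Round 1: Y has alternatives sharing prefix 'e'. Introduce Y': Y → e Y'
  Add: Y' → ε
  Add: Y' → -
  Add: Y' → x -

No remaining common prefixes — done.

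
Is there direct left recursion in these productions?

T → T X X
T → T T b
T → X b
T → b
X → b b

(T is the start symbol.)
Direct left recursion occurs when N → N α for some non-terminal N (the right-hand side begins with the left-hand side itself).

T → T X X: LEFT RECURSIVE (starts with T)
T → T T b: LEFT RECURSIVE (starts with T)
T → X b: starts with X
T → b: starts with b
X → b b: starts with b

The grammar has direct left recursion on: T.

Answer: Yes, T is left-recursive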